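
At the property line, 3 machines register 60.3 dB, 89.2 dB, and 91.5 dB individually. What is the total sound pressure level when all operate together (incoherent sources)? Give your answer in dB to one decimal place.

93.5 dB

For uncorrelated sources the intensities add, so convert each level to linear form, sum, and take 10·log₁₀ of the total.
Σ 10^(L/10) = 10^(60.3/10) + 10^(89.2/10) + 10^(91.5/10) = 2.245e+09.
L_total = 10·log₁₀(2.245e+09) = 93.51 dB.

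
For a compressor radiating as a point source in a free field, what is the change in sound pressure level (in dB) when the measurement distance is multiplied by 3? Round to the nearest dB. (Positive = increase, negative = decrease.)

Point-source spreading: ΔL = −20·log₁₀(r₂/r₁).
ΔL = −20·log₁₀(3) = -9.54 dB.

-10 dB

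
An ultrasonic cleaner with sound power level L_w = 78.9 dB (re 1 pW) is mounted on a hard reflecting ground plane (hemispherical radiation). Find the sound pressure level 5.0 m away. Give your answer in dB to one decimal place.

L_p = L_w − 10·log₁₀(2π·r²) with r = 5.0 m.
2π·r² = 157.1 m², 10·log₁₀ of that is 21.961 dB.
L_p = 78.9 − 21.961 = 56.94 dB.

56.9 dB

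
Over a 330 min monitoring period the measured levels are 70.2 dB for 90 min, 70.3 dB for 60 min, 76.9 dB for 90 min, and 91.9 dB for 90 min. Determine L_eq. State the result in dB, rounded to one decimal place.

86.4 dB

Weight each interval's intensity by its duration and average over T = 330 min:
Σ tᵢ·10^(Lᵢ/10) = 90·10^(70.2/10) + 60·10^(70.3/10) + 90·10^(76.9/10) + 90·10^(91.9/10) = 1.454e+11.
L_eq = 10·log₁₀(1.454e+11/330) = 86.44 dB.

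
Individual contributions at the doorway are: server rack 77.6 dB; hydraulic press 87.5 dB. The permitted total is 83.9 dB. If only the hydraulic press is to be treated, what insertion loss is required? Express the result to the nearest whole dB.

5 dB

Everything except the hydraulic press sums to 10^(77.6/10) = 5.754e+07 in linear terms, 77.60 dB.
The limit corresponds to 10^(83.9/10) = 2.455e+08; subtracting the fixed part leaves 1.879e+08 for the hydraulic press, i.e. 82.74 dB.
So the hydraulic press must be reduced from 87.5 to 82.74 dB: IL = 4.76 dB.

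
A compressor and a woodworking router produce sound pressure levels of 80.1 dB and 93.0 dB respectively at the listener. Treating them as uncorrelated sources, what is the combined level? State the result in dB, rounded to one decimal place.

Incoherent sources combine by intensity addition: L_total = 10·log₁₀(Σ 10^(L_i/10)).
Σ 10^(L/10) = 10^(80.1/10) + 10^(93.0/10) = 2.098e+09.
L_total = 10·log₁₀(2.098e+09) = 93.22 dB.

93.2 dB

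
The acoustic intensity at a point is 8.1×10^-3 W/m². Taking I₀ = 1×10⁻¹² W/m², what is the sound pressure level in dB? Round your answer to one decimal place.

99.1 dB

I/I₀ = 8.1×10^-3/10⁻¹² = 8.1×10^9, and L = 10·log₁₀(I/I₀).
L = 10·(0.9085 + 9) = 99.08 dB.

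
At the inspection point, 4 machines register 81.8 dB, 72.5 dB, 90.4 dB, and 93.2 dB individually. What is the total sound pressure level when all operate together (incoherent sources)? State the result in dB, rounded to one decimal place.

Incoherent sources combine by intensity addition: L_total = 10·log₁₀(Σ 10^(L_i/10)).
Σ 10^(L/10) = 10^(81.8/10) + 10^(72.5/10) + 10^(90.4/10) + 10^(93.2/10) = 3.355e+09.
L_total = 10·log₁₀(3.355e+09) = 95.26 dB.

95.3 dB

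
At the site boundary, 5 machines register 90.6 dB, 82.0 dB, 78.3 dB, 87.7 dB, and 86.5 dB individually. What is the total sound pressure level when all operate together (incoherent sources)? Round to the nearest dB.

Incoherent sources combine by intensity addition: L_total = 10·log₁₀(Σ 10^(L_i/10)).
Σ 10^(L/10) = 10^(90.6/10) + 10^(82.0/10) + 10^(78.3/10) + 10^(87.7/10) + 10^(86.5/10) = 2.410e+09.
L_total = 10·log₁₀(2.410e+09) = 93.82 dB.

94 dB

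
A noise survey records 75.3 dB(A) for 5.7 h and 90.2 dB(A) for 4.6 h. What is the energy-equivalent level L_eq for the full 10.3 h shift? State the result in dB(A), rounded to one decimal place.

The energy average is taken in the linear domain: L_eq = 10·log₁₀[(Σ tᵢ·10^(Lᵢ/10))/T], T = 10.3 h.
Σ tᵢ·10^(Lᵢ/10) = 5.7·10^(75.3/10) + 4.6·10^(90.2/10) = 5.010e+09.
L_eq = 10·log₁₀(5.010e+09/10.3) = 86.87 dB(A).

86.9 dB(A)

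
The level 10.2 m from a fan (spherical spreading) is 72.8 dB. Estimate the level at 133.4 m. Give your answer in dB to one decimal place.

Point-source attenuation: ΔL = 20·log₁₀(r₂/r₁) = 20·log₁₀(133.4/10.2) = 22.331 dB.
L₂ = 72.8 − 20·log₁₀(133.4/10.2) = 72.8 − 22.331 = 50.47 dB.

50.5 dB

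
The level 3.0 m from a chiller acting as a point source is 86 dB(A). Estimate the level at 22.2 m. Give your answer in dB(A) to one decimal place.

Spherical spreading from a point source gives a 20·log₁₀(r₂/r₁) drop.
L₂ = 86 − 20·log₁₀(22.2/3.0) = 86 − 17.385 = 68.62 dB(A).

68.6 dB(A)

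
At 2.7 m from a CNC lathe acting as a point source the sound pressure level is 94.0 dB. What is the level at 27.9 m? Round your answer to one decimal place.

Spherical spreading from a point source gives a 20·log₁₀(r₂/r₁) drop.
L₂ = 94.0 − 20·log₁₀(27.9/2.7) = 94.0 − 20.285 = 73.72 dB.

73.7 dB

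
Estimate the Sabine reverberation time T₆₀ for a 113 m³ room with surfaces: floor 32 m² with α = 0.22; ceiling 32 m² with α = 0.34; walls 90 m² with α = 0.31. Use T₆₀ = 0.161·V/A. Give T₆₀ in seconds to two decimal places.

0.40 s

Summing Sᵢαᵢ: 32·0.22 + 32·0.34 + 90·0.31 = 45.82 m².
T₆₀ = 0.161 × 113 / 45.82 = 0.397 s.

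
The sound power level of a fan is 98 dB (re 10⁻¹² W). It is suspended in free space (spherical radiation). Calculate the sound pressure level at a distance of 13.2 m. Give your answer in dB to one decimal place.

64.6 dB

L_p = L_w − 10·log₁₀(4π·r²) with r = 13.2 m.
4π·r² = 2190 m², 10·log₁₀ of that is 33.404 dB.
L_p = 98 − 33.404 = 64.60 dB.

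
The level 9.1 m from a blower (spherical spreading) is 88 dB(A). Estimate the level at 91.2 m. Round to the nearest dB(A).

68 dB(A)

Point-source attenuation: ΔL = 20·log₁₀(r₂/r₁) = 20·log₁₀(91.2/9.1) = 20.019 dB.
L₂ = 88 − 20·log₁₀(91.2/9.1) = 88 − 20.019 = 67.98 dB(A).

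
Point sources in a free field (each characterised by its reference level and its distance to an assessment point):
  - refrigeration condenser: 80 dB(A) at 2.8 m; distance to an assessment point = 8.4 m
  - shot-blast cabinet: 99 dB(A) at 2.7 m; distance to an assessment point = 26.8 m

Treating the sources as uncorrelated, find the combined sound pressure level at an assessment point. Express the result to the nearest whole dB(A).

Apply inverse-square spreading to bring every level to the receiver, then sum 10^(L/10).
refrigeration condenser: 80 − 20·log₁₀(8.4/2.8) = 80 − 9.54 = 70.46 dB(A).
shot-blast cabinet: 99 − 20·log₁₀(26.8/2.7) = 99 − 19.94 = 79.06 dB(A).
Σ 10^(L/10) = 9.173e+07 → L_total = 10·log₁₀(9.173e+07) = 79.63 dB(A).

80 dB(A)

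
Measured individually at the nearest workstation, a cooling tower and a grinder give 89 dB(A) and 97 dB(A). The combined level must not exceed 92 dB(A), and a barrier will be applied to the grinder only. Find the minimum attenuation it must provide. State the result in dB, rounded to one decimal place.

Fixed contribution from the other source: Σ 10^(L/10) = 10^(89/10) = 7.943e+08 (89.00 dB(A)).
The limit corresponds to 10^(92/10) = 1.585e+09; subtracting the fixed part leaves 7.906e+08 for the grinder, i.e. 88.98 dB(A).
So the grinder must be reduced from 97 to 88.98 dB(A): IL = 8.02 dB.

8.0 dB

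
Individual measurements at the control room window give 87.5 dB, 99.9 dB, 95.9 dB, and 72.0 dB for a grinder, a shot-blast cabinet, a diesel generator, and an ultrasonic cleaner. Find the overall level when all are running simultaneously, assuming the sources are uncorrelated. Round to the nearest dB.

For uncorrelated sources the intensities add, so convert each level to linear form, sum, and take 10·log₁₀ of the total.
Σ 10^(L/10) = 10^(87.5/10) + 10^(99.9/10) + 10^(95.9/10) + 10^(72.0/10) = 1.424e+10.
L_total = 10·log₁₀(1.424e+10) = 101.54 dB.

102 dB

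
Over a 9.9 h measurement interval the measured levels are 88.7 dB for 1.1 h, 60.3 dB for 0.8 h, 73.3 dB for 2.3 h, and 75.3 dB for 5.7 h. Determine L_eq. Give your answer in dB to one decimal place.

80.3 dB

Weight each interval's intensity by its duration and average over T = 9.9 h:
Σ tᵢ·10^(Lᵢ/10) = 1.1·10^(88.7/10) + 0.8·10^(60.3/10) + 2.3·10^(73.3/10) + 5.7·10^(75.3/10) = 1.059e+09.
L_eq = 10·log₁₀(1.059e+09/9.9) = 80.29 dB.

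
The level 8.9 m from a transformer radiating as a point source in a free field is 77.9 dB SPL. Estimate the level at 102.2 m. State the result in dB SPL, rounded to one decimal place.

Spherical spreading from a point source gives a 20·log₁₀(r₂/r₁) drop.
L₂ = 77.9 − 20·log₁₀(102.2/8.9) = 77.9 − 21.201 = 56.70 dB SPL.

56.7 dB SPL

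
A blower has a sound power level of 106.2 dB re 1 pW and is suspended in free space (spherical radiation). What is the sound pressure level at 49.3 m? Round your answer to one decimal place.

61.4 dB

The power spreads over a sphere of area 4π·r², so L_p = L_w − 10·log₁₀(4π·r²).
4π·r² = 3.054e+04 m², 10·log₁₀ of that is 44.849 dB.
L_p = 106.2 − 44.849 = 61.35 dB.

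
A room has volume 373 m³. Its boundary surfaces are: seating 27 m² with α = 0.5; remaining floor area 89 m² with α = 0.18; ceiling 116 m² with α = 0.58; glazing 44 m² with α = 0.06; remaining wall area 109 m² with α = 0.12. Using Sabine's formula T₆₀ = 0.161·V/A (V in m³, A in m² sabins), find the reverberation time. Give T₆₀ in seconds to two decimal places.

A = Σ Sᵢαᵢ = 27·0.5 + 89·0.18 + 116·0.58 + 44·0.06 + 109·0.12 = 112.52 m².
T₆₀ = 0.161 × 373 / 112.52 = 0.534 s.

0.53 s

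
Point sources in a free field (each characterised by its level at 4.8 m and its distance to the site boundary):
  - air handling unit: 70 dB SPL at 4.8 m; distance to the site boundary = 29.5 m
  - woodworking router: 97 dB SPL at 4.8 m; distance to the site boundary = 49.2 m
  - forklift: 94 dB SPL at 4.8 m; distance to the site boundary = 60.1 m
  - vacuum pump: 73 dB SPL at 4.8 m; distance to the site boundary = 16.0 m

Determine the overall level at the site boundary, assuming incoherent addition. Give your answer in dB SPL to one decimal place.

First find each source's level at the receiver (point-source: −20·log₁₀(r/r_ref)), then combine on an intensity basis.
air handling unit: 70 − 20·log₁₀(29.5/4.8) = 70 − 15.77 = 54.23 dB SPL.
woodworking router: 97 − 20·log₁₀(49.2/4.8) = 97 − 20.21 = 76.79 dB SPL.
forklift: 94 − 20·log₁₀(60.1/4.8) = 94 − 21.95 = 72.05 dB SPL.
vacuum pump: 73 − 20·log₁₀(16.0/4.8) = 73 − 10.46 = 62.54 dB SPL.
Σ 10^(L/10) = 6.579e+07 → L_total = 10·log₁₀(6.579e+07) = 78.18 dB SPL.

78.2 dB SPL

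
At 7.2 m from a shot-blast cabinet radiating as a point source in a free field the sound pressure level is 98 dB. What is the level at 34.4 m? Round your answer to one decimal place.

Spherical spreading from a point source gives a 20·log₁₀(r₂/r₁) drop.
L₂ = 98 − 20·log₁₀(34.4/7.2) = 98 − 13.585 = 84.42 dB.

84.4 dB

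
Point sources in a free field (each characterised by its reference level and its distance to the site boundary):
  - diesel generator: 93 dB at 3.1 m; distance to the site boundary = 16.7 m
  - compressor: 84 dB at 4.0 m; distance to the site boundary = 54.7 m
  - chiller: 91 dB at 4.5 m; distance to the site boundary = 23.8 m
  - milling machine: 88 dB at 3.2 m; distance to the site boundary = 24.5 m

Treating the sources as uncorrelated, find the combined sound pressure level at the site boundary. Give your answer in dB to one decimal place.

81.0 dB

Propagate each source to the receiver with L = L_ref − 20·log₁₀(r/r_ref), then add intensities.
diesel generator: 93 − 20·log₁₀(16.7/3.1) = 93 − 14.63 = 78.37 dB.
compressor: 84 − 20·log₁₀(54.7/4.0) = 84 − 22.72 = 61.28 dB.
chiller: 91 − 20·log₁₀(23.8/4.5) = 91 − 14.47 = 76.53 dB.
milling machine: 88 − 20·log₁₀(24.5/3.2) = 88 − 17.68 = 70.32 dB.
Σ 10^(L/10) = 1.259e+08 → L_total = 10·log₁₀(1.259e+08) = 81.00 dB.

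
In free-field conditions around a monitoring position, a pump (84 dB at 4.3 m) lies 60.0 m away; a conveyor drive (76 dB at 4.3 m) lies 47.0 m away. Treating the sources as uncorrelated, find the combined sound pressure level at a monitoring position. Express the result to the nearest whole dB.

62 dB

First find each source's level at the receiver (point-source: −20·log₁₀(r/r_ref)), then combine on an intensity basis.
pump: 84 − 20·log₁₀(60.0/4.3) = 84 − 22.89 = 61.11 dB.
conveyor drive: 76 − 20·log₁₀(47.0/4.3) = 76 − 20.77 = 55.23 dB.
Σ 10^(L/10) = 1.623e+06 → L_total = 10·log₁₀(1.623e+06) = 62.10 dB.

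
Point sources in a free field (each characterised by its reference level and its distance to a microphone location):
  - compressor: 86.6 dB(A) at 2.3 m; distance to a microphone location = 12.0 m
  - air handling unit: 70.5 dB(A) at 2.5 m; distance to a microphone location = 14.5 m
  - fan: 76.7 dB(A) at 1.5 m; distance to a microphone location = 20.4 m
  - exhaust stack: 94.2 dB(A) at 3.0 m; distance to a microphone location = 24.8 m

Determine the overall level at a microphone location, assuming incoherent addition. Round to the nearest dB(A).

Apply inverse-square spreading to bring every level to the receiver, then sum 10^(L/10).
compressor: 86.6 − 20·log₁₀(12.0/2.3) = 86.6 − 14.35 = 72.25 dB(A).
air handling unit: 70.5 − 20·log₁₀(14.5/2.5) = 70.5 − 15.27 = 55.23 dB(A).
fan: 76.7 − 20·log₁₀(20.4/1.5) = 76.7 − 22.67 = 54.03 dB(A).
exhaust stack: 94.2 − 20·log₁₀(24.8/3.0) = 94.2 − 18.35 = 75.85 dB(A).
Σ 10^(L/10) = 5.587e+07 → L_total = 10·log₁₀(5.587e+07) = 77.47 dB(A).

77 dB(A)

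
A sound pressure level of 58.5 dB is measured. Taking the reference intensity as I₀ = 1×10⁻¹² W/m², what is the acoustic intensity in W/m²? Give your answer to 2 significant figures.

I/I₀ = 10^(58.5/10) = 7.079e+05, so I = 7.079e+05 × 10⁻¹² W/m².

7.1e-07 W/m²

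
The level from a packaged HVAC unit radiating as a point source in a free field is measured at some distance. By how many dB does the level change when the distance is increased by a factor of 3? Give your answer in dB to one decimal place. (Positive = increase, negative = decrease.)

-9.5 dB

Point-source spreading: ΔL = −20·log₁₀(r₂/r₁).
ΔL = −20·log₁₀(3) = -9.54 dB.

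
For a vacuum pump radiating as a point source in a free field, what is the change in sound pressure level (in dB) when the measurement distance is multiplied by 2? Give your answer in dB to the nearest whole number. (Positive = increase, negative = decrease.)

-6 dB

With spherical spreading the level changes by −20·log₁₀(r₂/r₁).
ΔL = −20·log₁₀(2) = -6.02 dB.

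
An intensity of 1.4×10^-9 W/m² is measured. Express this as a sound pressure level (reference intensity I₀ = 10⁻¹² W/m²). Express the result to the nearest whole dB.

I/I₀ = 1.4×10^-9/10⁻¹² = 1.4×10^3, and L = 10·log₁₀(I/I₀).
L = 10·(0.1461 + 3) = 31.46 dB.

31 dB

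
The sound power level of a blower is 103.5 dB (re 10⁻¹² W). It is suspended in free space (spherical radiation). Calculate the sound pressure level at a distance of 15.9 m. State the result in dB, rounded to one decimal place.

68.5 dB

The power spreads over a sphere of area 4π·r², so L_p = L_w − 10·log₁₀(4π·r²).
4π·r² = 3177 m², 10·log₁₀ of that is 35.020 dB.
L_p = 103.5 − 35.020 = 68.48 dB.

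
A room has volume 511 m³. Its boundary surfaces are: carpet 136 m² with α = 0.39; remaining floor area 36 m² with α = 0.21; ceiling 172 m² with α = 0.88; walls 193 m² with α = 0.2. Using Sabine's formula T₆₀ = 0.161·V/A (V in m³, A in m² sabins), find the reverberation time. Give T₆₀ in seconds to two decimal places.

Total absorption A = 136·0.39 + 36·0.21 + 172·0.88 + 193·0.2 = 250.56 m² sabins.
T₆₀ = 0.161 × 511 / 250.56 = 0.328 s.

0.33 s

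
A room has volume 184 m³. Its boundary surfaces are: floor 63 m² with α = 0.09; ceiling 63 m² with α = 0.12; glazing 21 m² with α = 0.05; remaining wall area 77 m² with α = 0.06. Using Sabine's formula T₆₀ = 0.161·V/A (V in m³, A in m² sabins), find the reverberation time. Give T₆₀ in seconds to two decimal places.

Summing Sᵢαᵢ: 63·0.09 + 63·0.12 + 21·0.05 + 77·0.06 = 18.90 m².
T₆₀ = 0.161 × 184 / 18.90 = 1.567 s.

1.57 s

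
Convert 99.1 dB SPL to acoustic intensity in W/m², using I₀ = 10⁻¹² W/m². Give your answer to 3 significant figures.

I = I₀·10^(L/10) = 10⁻¹² × 10^(99.1/10) = 10^(-2.090).

0.00813 W/m²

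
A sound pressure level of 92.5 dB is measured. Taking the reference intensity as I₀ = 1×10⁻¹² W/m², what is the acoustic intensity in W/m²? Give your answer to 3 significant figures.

0.00178 W/m²

I = I₀·10^(L/10) = 10⁻¹² × 10^(92.5/10) = 10^(-2.750).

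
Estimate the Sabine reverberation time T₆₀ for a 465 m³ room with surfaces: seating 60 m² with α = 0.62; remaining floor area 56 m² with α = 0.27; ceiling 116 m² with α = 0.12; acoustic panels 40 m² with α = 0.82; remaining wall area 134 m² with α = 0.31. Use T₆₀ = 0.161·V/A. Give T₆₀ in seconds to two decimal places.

0.53 s

Summing Sᵢαᵢ: 60·0.62 + 56·0.27 + 116·0.12 + 40·0.82 + 134·0.31 = 140.58 m².
T₆₀ = 0.161 × 465 / 140.58 = 0.533 s.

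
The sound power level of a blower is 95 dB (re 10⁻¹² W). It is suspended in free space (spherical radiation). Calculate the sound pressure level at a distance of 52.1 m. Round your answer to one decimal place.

The power spreads over a sphere of area 4π·r², so L_p = L_w − 10·log₁₀(4π·r²).
4π·r² = 3.411e+04 m², 10·log₁₀ of that is 45.329 dB.
L_p = 95 − 45.329 = 49.67 dB.

49.7 dB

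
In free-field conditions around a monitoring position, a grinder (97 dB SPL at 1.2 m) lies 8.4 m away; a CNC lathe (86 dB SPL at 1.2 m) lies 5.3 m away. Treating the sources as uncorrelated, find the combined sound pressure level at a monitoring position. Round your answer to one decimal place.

80.9 dB SPL

Propagate each source to the receiver with L = L_ref − 20·log₁₀(r/r_ref), then add intensities.
grinder: 97 − 20·log₁₀(8.4/1.2) = 97 − 16.90 = 80.10 dB SPL.
CNC lathe: 86 − 20·log₁₀(5.3/1.2) = 86 − 12.90 = 73.10 dB SPL.
Σ 10^(L/10) = 1.227e+08 → L_total = 10·log₁₀(1.227e+08) = 80.89 dB SPL.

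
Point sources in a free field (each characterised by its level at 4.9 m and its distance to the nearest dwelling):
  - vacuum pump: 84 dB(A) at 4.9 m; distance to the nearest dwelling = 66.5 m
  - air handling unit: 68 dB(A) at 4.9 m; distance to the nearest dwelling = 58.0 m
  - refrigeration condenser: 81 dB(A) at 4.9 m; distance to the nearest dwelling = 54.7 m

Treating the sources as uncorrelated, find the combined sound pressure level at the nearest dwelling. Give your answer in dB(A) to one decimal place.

63.8 dB(A)

Propagate each source to the receiver with L = L_ref − 20·log₁₀(r/r_ref), then add intensities.
vacuum pump: 84 − 20·log₁₀(66.5/4.9) = 84 − 22.65 = 61.35 dB(A).
air handling unit: 68 − 20·log₁₀(58.0/4.9) = 68 − 21.46 = 46.54 dB(A).
refrigeration condenser: 81 − 20·log₁₀(54.7/4.9) = 81 − 20.96 = 60.04 dB(A).
Σ 10^(L/10) = 2.419e+06 → L_total = 10·log₁₀(2.419e+06) = 63.84 dB(A).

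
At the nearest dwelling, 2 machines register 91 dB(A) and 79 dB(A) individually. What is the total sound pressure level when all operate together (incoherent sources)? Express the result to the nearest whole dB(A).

Incoherent sources combine by intensity addition: L_total = 10·log₁₀(Σ 10^(L_i/10)).
Σ 10^(L/10) = 10^(91/10) + 10^(79/10) = 1.338e+09.
L_total = 10·log₁₀(1.338e+09) = 91.27 dB(A).

91 dB(A)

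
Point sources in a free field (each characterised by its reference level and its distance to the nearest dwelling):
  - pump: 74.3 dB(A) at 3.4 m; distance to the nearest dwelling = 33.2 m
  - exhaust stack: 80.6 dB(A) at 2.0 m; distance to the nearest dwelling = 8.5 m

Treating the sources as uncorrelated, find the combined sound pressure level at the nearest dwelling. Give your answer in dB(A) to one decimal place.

68.2 dB(A)

Apply inverse-square spreading to bring every level to the receiver, then sum 10^(L/10).
pump: 74.3 − 20·log₁₀(33.2/3.4) = 74.3 − 19.79 = 54.51 dB(A).
exhaust stack: 80.6 − 20·log₁₀(8.5/2.0) = 80.6 − 12.57 = 68.03 dB(A).
Σ 10^(L/10) = 6.639e+06 → L_total = 10·log₁₀(6.639e+06) = 68.22 dB(A).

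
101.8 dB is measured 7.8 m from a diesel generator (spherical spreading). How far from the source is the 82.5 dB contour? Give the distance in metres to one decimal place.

72.0 m

The 19.3 dB drop corresponds to a distance ratio of 10^(19.3/20) for a point source.
r₂ = 7.8·10^((101.8−82.5)/20) = 7.8·10^(19.3/20) = 71.96 m.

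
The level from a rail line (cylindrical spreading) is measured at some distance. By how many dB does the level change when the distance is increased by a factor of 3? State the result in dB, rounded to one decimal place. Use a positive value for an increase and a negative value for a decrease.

Line-source spreading: ΔL = −10·log₁₀(r₂/r₁).
ΔL = −10·log₁₀(3) = -4.77 dB.

-4.8 dB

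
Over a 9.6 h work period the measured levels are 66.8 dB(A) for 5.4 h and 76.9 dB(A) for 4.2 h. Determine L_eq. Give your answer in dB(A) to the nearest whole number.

L_eq = 10·log₁₀[(1/T)·Σ tᵢ·10^(Lᵢ/10)] with T = 9.6 h.
Σ tᵢ·10^(Lᵢ/10) = 5.4·10^(66.8/10) + 4.2·10^(76.9/10) = 2.316e+08.
L_eq = 10·log₁₀(2.316e+08/9.6) = 73.82 dB(A).

74 dB(A)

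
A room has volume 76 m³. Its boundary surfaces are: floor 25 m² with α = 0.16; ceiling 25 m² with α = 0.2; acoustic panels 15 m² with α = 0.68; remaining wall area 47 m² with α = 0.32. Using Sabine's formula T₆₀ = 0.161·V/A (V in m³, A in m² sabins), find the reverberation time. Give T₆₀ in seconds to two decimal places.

0.36 s

Summing Sᵢαᵢ: 25·0.16 + 25·0.2 + 15·0.68 + 47·0.32 = 34.24 m².
T₆₀ = 0.161 × 76 / 34.24 = 0.357 s.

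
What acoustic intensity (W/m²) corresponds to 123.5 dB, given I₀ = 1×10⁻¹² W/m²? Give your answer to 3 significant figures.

I = I₀·10^(L/10) = 10⁻¹² × 10^(123.5/10) = 10^(0.350).

2.24 W/m²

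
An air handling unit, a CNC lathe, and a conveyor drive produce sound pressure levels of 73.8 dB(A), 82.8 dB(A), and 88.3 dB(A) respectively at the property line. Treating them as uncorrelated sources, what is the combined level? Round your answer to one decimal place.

Incoherent sources combine by intensity addition: L_total = 10·log₁₀(Σ 10^(L_i/10)).
Σ 10^(L/10) = 10^(73.8/10) + 10^(82.8/10) + 10^(88.3/10) = 8.906e+08.
L_total = 10·log₁₀(8.906e+08) = 89.50 dB(A).

89.5 dB(A)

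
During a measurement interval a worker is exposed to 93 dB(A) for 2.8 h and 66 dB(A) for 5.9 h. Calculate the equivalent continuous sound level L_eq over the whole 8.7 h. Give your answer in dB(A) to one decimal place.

88.1 dB(A)

The energy average is taken in the linear domain: L_eq = 10·log₁₀[(Σ tᵢ·10^(Lᵢ/10))/T], T = 8.7 h.
Σ tᵢ·10^(Lᵢ/10) = 2.8·10^(93/10) + 5.9·10^(66/10) = 5.610e+09.
L_eq = 10·log₁₀(5.610e+09/8.7) = 88.09 dB(A).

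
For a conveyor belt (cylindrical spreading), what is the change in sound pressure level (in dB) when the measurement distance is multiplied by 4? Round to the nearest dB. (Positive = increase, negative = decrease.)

-6 dB

With cylindrical spreading the level changes by −10·log₁₀(r₂/r₁).
ΔL = −10·log₁₀(4) = -6.02 dB.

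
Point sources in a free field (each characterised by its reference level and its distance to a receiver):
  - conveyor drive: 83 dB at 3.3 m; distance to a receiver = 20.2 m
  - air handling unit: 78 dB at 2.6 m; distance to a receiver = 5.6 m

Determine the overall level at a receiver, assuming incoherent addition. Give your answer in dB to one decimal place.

Apply inverse-square spreading to bring every level to the receiver, then sum 10^(L/10).
conveyor drive: 83 − 20·log₁₀(20.2/3.3) = 83 − 15.74 = 67.26 dB.
air handling unit: 78 − 20·log₁₀(5.6/2.6) = 78 − 6.66 = 71.34 dB.
Σ 10^(L/10) = 1.893e+07 → L_total = 10·log₁₀(1.893e+07) = 72.77 dB.

72.8 dB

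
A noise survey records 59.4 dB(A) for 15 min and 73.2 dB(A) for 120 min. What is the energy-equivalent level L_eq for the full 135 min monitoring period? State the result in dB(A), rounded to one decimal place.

The energy average is taken in the linear domain: L_eq = 10·log₁₀[(Σ tᵢ·10^(Lᵢ/10))/T], T = 135 min.
Σ tᵢ·10^(Lᵢ/10) = 15·10^(59.4/10) + 120·10^(73.2/10) = 2.520e+09.
L_eq = 10·log₁₀(2.520e+09/135) = 72.71 dB(A).

72.7 dB(A)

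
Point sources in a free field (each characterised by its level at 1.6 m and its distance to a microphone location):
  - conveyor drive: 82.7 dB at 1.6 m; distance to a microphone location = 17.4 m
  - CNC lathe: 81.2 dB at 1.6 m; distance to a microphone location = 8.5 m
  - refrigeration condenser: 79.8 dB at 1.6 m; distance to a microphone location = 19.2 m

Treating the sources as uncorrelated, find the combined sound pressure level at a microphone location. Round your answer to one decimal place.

Apply inverse-square spreading to bring every level to the receiver, then sum 10^(L/10).
conveyor drive: 82.7 − 20·log₁₀(17.4/1.6) = 82.7 − 20.73 = 61.97 dB.
CNC lathe: 81.2 − 20·log₁₀(8.5/1.6) = 81.2 − 14.51 = 66.69 dB.
refrigeration condenser: 79.8 − 20·log₁₀(19.2/1.6) = 79.8 − 21.58 = 58.22 dB.
Σ 10^(L/10) = 6.909e+06 → L_total = 10·log₁₀(6.909e+06) = 68.39 dB.

68.4 dB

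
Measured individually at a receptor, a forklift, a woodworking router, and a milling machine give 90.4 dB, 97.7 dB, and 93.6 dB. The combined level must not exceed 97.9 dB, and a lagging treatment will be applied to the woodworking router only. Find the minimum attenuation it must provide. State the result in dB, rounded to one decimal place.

3.3 dB

Fixed contribution from the other sources: Σ 10^(L/10) = 10^(90.4/10) + 10^(93.6/10) = 3.387e+09 (95.30 dB).
The limit corresponds to 10^(97.9/10) = 6.166e+09; subtracting the fixed part leaves 2.779e+09 for the woodworking router, i.e. 94.44 dB.
So the woodworking router must be reduced from 97.7 to 94.44 dB: IL = 3.26 dB.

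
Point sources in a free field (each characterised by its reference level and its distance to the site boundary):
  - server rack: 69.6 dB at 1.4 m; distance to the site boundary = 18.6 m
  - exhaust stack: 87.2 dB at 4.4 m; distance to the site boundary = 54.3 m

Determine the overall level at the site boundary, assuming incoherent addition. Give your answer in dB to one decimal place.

65.4 dB

Propagate each source to the receiver with L = L_ref − 20·log₁₀(r/r_ref), then add intensities.
server rack: 69.6 − 20·log₁₀(18.6/1.4) = 69.6 − 22.47 = 47.13 dB.
exhaust stack: 87.2 − 20·log₁₀(54.3/4.4) = 87.2 − 21.83 = 65.37 dB.
Σ 10^(L/10) = 3.498e+06 → L_total = 10·log₁₀(3.498e+06) = 65.44 dB.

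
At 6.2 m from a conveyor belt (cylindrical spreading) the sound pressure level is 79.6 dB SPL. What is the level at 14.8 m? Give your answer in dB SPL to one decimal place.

75.8 dB SPL

For a line source, L₂ = L₁ − 10·log₁₀(r₂/r₁).
L₂ = 79.6 − 10·log₁₀(14.8/6.2) = 79.6 − 3.779 = 75.82 dB SPL.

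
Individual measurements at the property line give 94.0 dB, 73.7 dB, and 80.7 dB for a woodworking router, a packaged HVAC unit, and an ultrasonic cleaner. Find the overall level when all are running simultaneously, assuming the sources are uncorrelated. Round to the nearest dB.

For uncorrelated sources the intensities add, so convert each level to linear form, sum, and take 10·log₁₀ of the total.
Σ 10^(L/10) = 10^(94.0/10) + 10^(73.7/10) + 10^(80.7/10) = 2.653e+09.
L_total = 10·log₁₀(2.653e+09) = 94.24 dB.

94 dB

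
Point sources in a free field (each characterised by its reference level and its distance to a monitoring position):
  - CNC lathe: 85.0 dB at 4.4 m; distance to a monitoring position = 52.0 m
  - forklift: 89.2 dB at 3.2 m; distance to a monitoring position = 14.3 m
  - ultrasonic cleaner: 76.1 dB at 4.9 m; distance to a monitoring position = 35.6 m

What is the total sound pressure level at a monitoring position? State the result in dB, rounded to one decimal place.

76.5 dB

Propagate each source to the receiver with L = L_ref − 20·log₁₀(r/r_ref), then add intensities.
CNC lathe: 85.0 − 20·log₁₀(52.0/4.4) = 85.0 − 21.45 = 63.55 dB.
forklift: 89.2 − 20·log₁₀(14.3/3.2) = 89.2 − 13.00 = 76.20 dB.
ultrasonic cleaner: 76.1 − 20·log₁₀(35.6/4.9) = 76.1 − 17.23 = 58.87 dB.
Σ 10^(L/10) = 4.469e+07 → L_total = 10·log₁₀(4.469e+07) = 76.50 dB.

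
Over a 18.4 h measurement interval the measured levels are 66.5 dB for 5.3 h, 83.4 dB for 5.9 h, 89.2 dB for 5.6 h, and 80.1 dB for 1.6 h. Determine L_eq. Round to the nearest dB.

85 dB

Weight each interval's intensity by its duration and average over T = 18.4 h:
Σ tᵢ·10^(Lᵢ/10) = 5.3·10^(66.5/10) + 5.9·10^(83.4/10) + 5.6·10^(89.2/10) + 1.6·10^(80.1/10) = 6.136e+09.
L_eq = 10·log₁₀(6.136e+09/18.4) = 85.23 dB.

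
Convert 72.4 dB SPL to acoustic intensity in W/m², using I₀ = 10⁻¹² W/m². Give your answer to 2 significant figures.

1.7e-05 W/m²

I = I₀·10^(L/10) = 10⁻¹² × 10^(72.4/10) = 10^(-4.760).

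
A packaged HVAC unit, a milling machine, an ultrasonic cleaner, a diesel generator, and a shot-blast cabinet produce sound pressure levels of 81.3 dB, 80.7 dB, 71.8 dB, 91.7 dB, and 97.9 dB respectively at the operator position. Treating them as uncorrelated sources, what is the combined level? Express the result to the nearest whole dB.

99 dB

For uncorrelated sources the intensities add, so convert each level to linear form, sum, and take 10·log₁₀ of the total.
Σ 10^(L/10) = 10^(81.3/10) + 10^(80.7/10) + 10^(71.8/10) + 10^(91.7/10) + 10^(97.9/10) = 7.913e+09.
L_total = 10·log₁₀(7.913e+09) = 98.98 dB.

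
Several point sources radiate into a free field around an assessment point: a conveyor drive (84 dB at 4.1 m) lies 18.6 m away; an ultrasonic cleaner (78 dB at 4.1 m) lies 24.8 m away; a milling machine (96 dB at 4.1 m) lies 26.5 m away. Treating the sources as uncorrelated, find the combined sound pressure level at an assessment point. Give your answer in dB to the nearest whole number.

80 dB

Apply inverse-square spreading to bring every level to the receiver, then sum 10^(L/10).
conveyor drive: 84 − 20·log₁₀(18.6/4.1) = 84 − 13.13 = 70.87 dB.
ultrasonic cleaner: 78 − 20·log₁₀(24.8/4.1) = 78 − 15.63 = 62.37 dB.
milling machine: 96 − 20·log₁₀(26.5/4.1) = 96 − 16.21 = 79.79 dB.
Σ 10^(L/10) = 1.092e+08 → L_total = 10·log₁₀(1.092e+08) = 80.38 dB.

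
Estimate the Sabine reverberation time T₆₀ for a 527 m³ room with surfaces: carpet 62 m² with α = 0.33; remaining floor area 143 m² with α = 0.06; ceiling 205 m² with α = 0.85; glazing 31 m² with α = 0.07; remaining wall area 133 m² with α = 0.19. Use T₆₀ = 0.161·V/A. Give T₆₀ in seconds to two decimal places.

A = Σ Sᵢαᵢ = 62·0.33 + 143·0.06 + 205·0.85 + 31·0.07 + 133·0.19 = 230.73 m².
T₆₀ = 0.161·V/A = 0.161·527/230.73 = 0.368 s.

0.37 s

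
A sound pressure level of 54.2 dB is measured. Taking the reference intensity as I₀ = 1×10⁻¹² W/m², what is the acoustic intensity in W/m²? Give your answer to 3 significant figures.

2.63e-07 W/m²

I = I₀·10^(L/10) = 10⁻¹² × 10^(54.2/10) = 10^(-6.580).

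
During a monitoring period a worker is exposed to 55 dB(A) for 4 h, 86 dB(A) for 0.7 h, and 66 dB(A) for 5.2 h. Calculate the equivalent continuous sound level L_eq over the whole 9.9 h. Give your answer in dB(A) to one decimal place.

74.8 dB(A)

L_eq = 10·log₁₀[(1/T)·Σ tᵢ·10^(Lᵢ/10)] with T = 9.9 h.
Σ tᵢ·10^(Lᵢ/10) = 4·10^(55/10) + 0.7·10^(86/10) + 5.2·10^(66/10) = 3.006e+08.
L_eq = 10·log₁₀(3.006e+08/9.9) = 74.82 dB(A).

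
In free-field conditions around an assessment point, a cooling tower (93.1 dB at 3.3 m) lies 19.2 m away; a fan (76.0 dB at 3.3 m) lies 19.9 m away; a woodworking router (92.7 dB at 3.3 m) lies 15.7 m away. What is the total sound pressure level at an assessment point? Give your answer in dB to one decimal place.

81.6 dB

Propagate each source to the receiver with L = L_ref − 20·log₁₀(r/r_ref), then add intensities.
cooling tower: 93.1 − 20·log₁₀(19.2/3.3) = 93.1 − 15.30 = 77.80 dB.
fan: 76.0 − 20·log₁₀(19.9/3.3) = 76.0 − 15.61 = 60.39 dB.
woodworking router: 92.7 − 20·log₁₀(15.7/3.3) = 92.7 − 13.55 = 79.15 dB.
Σ 10^(L/10) = 1.437e+08 → L_total = 10·log₁₀(1.437e+08) = 81.57 dB.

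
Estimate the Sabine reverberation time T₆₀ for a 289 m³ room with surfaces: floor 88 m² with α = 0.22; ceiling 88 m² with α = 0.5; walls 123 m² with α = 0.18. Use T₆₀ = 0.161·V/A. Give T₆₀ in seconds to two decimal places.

Summing Sᵢαᵢ: 88·0.22 + 88·0.5 + 123·0.18 = 85.50 m².
T₆₀ = 0.161 × 289 / 85.50 = 0.544 s.

0.54 s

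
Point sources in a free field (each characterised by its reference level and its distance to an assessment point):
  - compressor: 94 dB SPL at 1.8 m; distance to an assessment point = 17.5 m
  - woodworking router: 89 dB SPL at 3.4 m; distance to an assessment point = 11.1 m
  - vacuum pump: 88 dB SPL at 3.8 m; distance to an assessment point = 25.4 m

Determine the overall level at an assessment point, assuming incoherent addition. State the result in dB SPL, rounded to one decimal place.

80.6 dB SPL

Apply inverse-square spreading to bring every level to the receiver, then sum 10^(L/10).
compressor: 94 − 20·log₁₀(17.5/1.8) = 94 − 19.76 = 74.24 dB SPL.
woodworking router: 89 − 20·log₁₀(11.1/3.4) = 89 − 10.28 = 78.72 dB SPL.
vacuum pump: 88 − 20·log₁₀(25.4/3.8) = 88 − 16.50 = 71.50 dB SPL.
Σ 10^(L/10) = 1.152e+08 → L_total = 10·log₁₀(1.152e+08) = 80.62 dB SPL.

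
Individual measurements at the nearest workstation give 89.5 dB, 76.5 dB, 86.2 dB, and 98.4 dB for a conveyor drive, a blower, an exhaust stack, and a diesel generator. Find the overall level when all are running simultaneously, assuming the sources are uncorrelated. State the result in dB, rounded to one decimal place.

For uncorrelated sources the intensities add, so convert each level to linear form, sum, and take 10·log₁₀ of the total.
Σ 10^(L/10) = 10^(89.5/10) + 10^(76.5/10) + 10^(86.2/10) + 10^(98.4/10) = 8.271e+09.
L_total = 10·log₁₀(8.271e+09) = 99.18 dB.

99.2 dB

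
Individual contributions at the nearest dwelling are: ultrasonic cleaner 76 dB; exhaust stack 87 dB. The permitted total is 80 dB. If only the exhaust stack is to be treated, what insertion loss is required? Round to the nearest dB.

9 dB

Fixed contribution from the other source: Σ 10^(L/10) = 10^(76/10) = 3.981e+07 (76.00 dB).
To meet 80 dB overall, the treated exhaust stack may contribute at most 10^(80/10) − 3.981e+07 = 6.019e+07, i.e. 77.80 dB.
So the exhaust stack must be reduced from 87 to 77.80 dB: IL = 9.20 dB.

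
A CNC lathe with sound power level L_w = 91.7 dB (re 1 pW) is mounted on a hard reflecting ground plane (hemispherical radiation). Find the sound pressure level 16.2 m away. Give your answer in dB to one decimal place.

Free-field hemispherical radiation: L_p = L_w − 10·log₁₀(2π·r²), r = 16.2 m.
2π·r² = 1649 m², 10·log₁₀ of that is 32.172 dB.
L_p = 91.7 − 32.172 = 59.53 dB.

59.5 dB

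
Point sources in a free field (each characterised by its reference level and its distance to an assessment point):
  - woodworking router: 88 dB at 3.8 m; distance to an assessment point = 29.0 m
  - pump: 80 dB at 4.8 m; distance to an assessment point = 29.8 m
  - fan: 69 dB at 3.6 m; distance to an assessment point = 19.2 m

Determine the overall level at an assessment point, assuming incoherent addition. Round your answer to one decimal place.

71.4 dB

Apply inverse-square spreading to bring every level to the receiver, then sum 10^(L/10).
woodworking router: 88 − 20·log₁₀(29.0/3.8) = 88 − 17.65 = 70.35 dB.
pump: 80 − 20·log₁₀(29.8/4.8) = 80 − 15.86 = 64.14 dB.
fan: 69 − 20·log₁₀(19.2/3.6) = 69 − 14.54 = 54.46 dB.
Σ 10^(L/10) = 1.371e+07 → L_total = 10·log₁₀(1.371e+07) = 71.37 dB.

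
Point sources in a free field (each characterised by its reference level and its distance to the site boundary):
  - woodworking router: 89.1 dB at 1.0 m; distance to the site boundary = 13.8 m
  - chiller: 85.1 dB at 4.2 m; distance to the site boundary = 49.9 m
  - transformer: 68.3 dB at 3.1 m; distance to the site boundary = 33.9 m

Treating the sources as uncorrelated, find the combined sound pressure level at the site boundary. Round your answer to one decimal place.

Propagate each source to the receiver with L = L_ref − 20·log₁₀(r/r_ref), then add intensities.
woodworking router: 89.1 − 20·log₁₀(13.8/1.0) = 89.1 − 22.80 = 66.30 dB.
chiller: 85.1 − 20·log₁₀(49.9/4.2) = 85.1 − 21.50 = 63.60 dB.
transformer: 68.3 − 20·log₁₀(33.9/3.1) = 68.3 − 20.78 = 47.52 dB.
Σ 10^(L/10) = 6.617e+06 → L_total = 10·log₁₀(6.617e+06) = 68.21 dB.

68.2 dB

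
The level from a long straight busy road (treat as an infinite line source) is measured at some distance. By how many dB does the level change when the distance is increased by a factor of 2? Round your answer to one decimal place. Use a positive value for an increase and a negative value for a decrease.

-3.0 dB

With cylindrical spreading the level changes by −10·log₁₀(r₂/r₁).
ΔL = −10·log₁₀(2) = -3.01 dB.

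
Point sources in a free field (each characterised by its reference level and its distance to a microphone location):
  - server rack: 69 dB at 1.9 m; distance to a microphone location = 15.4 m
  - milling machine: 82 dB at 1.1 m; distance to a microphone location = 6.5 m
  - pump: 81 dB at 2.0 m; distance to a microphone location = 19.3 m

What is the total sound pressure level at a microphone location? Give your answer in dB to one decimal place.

67.8 dB

First find each source's level at the receiver (point-source: −20·log₁₀(r/r_ref)), then combine on an intensity basis.
server rack: 69 − 20·log₁₀(15.4/1.9) = 69 − 18.18 = 50.82 dB.
milling machine: 82 − 20·log₁₀(6.5/1.1) = 82 − 15.43 = 66.57 dB.
pump: 81 − 20·log₁₀(19.3/2.0) = 81 − 19.69 = 61.31 dB.
Σ 10^(L/10) = 6.012e+06 → L_total = 10·log₁₀(6.012e+06) = 67.79 dB.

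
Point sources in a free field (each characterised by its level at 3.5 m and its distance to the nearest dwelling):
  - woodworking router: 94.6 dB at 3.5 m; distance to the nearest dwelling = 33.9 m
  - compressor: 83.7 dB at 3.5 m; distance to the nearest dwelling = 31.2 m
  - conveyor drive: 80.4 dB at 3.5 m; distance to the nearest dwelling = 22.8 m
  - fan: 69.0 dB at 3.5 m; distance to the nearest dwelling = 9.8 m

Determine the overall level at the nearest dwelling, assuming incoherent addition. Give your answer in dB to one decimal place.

75.7 dB

Propagate each source to the receiver with L = L_ref − 20·log₁₀(r/r_ref), then add intensities.
woodworking router: 94.6 − 20·log₁₀(33.9/3.5) = 94.6 − 19.72 = 74.88 dB.
compressor: 83.7 − 20·log₁₀(31.2/3.5) = 83.7 − 19.00 = 64.70 dB.
conveyor drive: 80.4 − 20·log₁₀(22.8/3.5) = 80.4 − 16.28 = 64.12 dB.
fan: 69.0 − 20·log₁₀(9.8/3.5) = 69.0 − 8.94 = 60.06 dB.
Σ 10^(L/10) = 3.729e+07 → L_total = 10·log₁₀(3.729e+07) = 75.72 dB.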